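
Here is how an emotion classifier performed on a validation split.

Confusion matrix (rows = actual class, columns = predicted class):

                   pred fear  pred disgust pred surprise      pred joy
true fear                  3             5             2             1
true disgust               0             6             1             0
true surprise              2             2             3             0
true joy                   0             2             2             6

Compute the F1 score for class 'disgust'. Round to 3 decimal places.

0.545

Treat 'disgust' as positive and all other classes as negative.
F1 score = 2·TP/(2·TP+FP+FN).
disgust: TP=6, FP=5+2+2=9, FN=0+1+0=1 → 12/22 = 0.5455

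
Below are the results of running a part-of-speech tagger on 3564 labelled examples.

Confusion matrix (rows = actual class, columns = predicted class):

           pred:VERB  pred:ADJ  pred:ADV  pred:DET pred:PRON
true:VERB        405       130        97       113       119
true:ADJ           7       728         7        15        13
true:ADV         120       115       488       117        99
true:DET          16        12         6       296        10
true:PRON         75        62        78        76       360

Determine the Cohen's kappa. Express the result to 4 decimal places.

0.5468

Observed agreement pₒ = trace/N = 2277/3564 = 0.63889
Expected agreement pₑ = Σ (rowᵢ·colᵢ)/N² = (864·623 + 770·1047 + 939·676 + 340·617 + 651·601)/3564² = 0.20314
κ = (pₒ − pₑ)/(1 − pₑ) = (0.63889 − 0.20314)/(1 − 0.20314) = 0.5468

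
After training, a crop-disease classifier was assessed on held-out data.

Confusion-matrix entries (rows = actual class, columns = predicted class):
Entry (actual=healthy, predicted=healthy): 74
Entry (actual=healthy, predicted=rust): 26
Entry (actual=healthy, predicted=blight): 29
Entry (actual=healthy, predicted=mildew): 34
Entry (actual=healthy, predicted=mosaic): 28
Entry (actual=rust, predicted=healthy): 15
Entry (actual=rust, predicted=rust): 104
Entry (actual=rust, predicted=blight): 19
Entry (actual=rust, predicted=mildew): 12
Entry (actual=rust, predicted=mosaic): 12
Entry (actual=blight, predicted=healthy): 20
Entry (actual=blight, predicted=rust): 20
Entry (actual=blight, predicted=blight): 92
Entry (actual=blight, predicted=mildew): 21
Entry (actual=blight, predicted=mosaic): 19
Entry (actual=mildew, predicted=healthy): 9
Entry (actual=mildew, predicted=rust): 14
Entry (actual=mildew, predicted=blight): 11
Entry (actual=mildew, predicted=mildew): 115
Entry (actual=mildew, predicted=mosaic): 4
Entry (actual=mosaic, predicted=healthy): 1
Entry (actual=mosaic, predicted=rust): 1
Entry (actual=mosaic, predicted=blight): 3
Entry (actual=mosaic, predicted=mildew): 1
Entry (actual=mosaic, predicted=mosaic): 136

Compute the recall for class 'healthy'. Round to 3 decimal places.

recall = TP/(TP+FN).
healthy: TP=74, FN=26+29+34+28=117 → 74/191 = 0.3874

0.387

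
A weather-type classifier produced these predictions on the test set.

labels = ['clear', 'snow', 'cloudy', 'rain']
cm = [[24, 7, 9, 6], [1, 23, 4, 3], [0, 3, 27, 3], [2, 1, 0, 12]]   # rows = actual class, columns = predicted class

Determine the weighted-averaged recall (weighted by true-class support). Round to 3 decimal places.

0.688

Per-class recall (TP/(TP+FN)):
  clear: TP=24, FN=7+9+6=22 → 24/46 = 0.5217
  snow: TP=23, FN=1+4+3=8 → 23/31 = 0.7419
  cloudy: TP=27, FN=0+3+3=6 → 27/33 = 0.8182
  rain: TP=12, FN=2+1+0=3 → 12/15 = 0.8000
Weighted-recall = Σ (supportᵢ/N)·recallᵢ with N=125: (46/125)·0.5217 + (31/125)·0.7419 + (33/125)·0.8182 + (15/125)·0.8000 = 0.688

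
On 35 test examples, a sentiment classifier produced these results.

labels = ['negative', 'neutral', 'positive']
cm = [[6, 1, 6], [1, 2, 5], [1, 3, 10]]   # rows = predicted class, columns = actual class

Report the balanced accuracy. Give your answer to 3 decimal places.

Balanced accuracy = mean of per-class recall.
  negative: recall = 6/8 = 0.7500
  neutral: recall = 2/6 = 0.3333
  positive: recall = 10/21 = 0.4762
Mean = (0.7500 + 0.3333 + 0.4762) / 3 = 0.520

0.520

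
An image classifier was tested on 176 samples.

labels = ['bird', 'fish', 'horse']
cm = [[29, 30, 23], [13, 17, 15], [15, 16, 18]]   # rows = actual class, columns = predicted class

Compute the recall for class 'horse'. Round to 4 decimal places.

0.3673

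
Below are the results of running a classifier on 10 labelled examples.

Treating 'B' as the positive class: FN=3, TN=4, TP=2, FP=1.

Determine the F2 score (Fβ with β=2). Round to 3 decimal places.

Fβ = (1+β²)·TP / ((1+β²)·TP + β²·FN + FP), with β²=4
= 5·2 / (5·2 + 4·3 + 1) = 0.435

0.435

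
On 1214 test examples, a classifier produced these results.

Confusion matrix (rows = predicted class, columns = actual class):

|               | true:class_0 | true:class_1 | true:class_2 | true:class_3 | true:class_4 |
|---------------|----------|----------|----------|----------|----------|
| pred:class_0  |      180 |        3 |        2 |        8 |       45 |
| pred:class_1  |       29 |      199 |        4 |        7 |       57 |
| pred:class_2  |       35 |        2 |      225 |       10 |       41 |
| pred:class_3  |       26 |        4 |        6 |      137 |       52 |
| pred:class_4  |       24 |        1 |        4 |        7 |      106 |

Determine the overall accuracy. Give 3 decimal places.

0.698

Accuracy = trace / total = (180+199+225+137+106=847) / 1214 = 847/1214 = 0.698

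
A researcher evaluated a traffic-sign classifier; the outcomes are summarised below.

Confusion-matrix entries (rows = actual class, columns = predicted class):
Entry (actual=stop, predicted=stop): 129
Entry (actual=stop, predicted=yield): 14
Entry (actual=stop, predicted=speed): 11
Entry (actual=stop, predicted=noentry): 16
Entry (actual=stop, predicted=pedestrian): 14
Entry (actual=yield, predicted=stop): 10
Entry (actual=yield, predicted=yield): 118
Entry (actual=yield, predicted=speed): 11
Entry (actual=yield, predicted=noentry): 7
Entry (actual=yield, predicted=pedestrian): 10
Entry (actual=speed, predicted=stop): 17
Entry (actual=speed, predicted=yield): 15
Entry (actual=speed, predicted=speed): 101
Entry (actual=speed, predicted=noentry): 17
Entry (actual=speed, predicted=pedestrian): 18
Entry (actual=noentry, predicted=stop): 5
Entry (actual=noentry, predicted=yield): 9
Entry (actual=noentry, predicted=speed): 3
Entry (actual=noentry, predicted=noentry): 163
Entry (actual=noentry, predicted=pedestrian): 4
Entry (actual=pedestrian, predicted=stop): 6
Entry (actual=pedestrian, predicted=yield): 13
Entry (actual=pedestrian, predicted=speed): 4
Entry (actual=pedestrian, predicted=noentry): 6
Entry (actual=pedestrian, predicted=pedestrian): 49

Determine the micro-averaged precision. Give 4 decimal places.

0.7273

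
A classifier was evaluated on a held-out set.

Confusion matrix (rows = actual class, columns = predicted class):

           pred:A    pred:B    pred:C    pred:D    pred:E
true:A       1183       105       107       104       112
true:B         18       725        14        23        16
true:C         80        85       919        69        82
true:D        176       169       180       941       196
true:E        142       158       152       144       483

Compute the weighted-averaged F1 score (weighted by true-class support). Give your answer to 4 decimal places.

0.6606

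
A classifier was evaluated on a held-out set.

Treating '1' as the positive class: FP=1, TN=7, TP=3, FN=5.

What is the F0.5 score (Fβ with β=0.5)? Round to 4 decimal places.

0.6250

Fβ = (1+β²)·TP / ((1+β²)·TP + β²·FN + FP), with β²=1/4
= 1.25·3 / (1.25·3 + 0.25·5 + 1) = 0.6250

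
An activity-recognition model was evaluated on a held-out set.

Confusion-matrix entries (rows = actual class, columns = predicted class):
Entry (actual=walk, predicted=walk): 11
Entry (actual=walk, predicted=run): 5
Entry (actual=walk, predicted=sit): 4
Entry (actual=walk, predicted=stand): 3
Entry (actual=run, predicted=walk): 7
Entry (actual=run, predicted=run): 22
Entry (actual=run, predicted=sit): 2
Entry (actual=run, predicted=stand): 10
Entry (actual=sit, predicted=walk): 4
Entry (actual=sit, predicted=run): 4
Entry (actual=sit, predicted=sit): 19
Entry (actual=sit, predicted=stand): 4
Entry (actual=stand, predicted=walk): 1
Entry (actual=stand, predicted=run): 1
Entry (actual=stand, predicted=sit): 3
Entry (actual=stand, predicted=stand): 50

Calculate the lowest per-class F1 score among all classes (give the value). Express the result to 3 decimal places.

0.478

Per-class F1 score (2·TP/(2·TP+FP+FN)):
  walk: TP=11, FP=7+4+1=12, FN=5+4+3=12 → 22/46 = 0.4783
  run: TP=22, FP=5+4+1=10, FN=7+2+10=19 → 44/73 = 0.6027
  sit: TP=19, FP=4+2+3=9, FN=4+4+4=12 → 38/59 = 0.6441
  stand: TP=50, FP=3+10+4=17, FN=1+1+3=5 → 100/122 = 0.8197
Lowest is class 'walk' with F1 score = 0.478.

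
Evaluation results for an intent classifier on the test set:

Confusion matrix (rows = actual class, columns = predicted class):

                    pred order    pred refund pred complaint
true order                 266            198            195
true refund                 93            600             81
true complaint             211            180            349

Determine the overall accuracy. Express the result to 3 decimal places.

Accuracy = trace / total = (266+600+349=1215) / 2173 = 1215/2173 = 0.559

0.559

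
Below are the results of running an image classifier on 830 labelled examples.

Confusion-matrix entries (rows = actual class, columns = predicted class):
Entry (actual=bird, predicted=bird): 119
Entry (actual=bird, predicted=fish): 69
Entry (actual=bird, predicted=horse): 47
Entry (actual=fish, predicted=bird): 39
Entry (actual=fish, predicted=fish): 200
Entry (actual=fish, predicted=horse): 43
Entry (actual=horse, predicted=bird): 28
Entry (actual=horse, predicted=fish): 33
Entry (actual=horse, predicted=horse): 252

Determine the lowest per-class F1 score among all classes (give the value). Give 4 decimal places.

Per-class F1 score (2·TP/(2·TP+FP+FN)):
  bird: TP=119, FP=39+28=67, FN=69+47=116 → 238/421 = 0.56532
  fish: TP=200, FP=69+33=102, FN=39+43=82 → 400/584 = 0.68493
  horse: TP=252, FP=47+43=90, FN=28+33=61 → 504/655 = 0.76947
Lowest is class 'bird' with F1 score = 0.5653.

0.5653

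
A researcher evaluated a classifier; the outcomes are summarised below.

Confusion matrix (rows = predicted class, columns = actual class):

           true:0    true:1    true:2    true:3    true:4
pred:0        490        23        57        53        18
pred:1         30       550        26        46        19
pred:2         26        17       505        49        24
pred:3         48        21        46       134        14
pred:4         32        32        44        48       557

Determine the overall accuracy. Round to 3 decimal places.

0.769

Accuracy = trace / total = (490+550+505+134+557=2236) / 2909 = 2236/2909 = 0.769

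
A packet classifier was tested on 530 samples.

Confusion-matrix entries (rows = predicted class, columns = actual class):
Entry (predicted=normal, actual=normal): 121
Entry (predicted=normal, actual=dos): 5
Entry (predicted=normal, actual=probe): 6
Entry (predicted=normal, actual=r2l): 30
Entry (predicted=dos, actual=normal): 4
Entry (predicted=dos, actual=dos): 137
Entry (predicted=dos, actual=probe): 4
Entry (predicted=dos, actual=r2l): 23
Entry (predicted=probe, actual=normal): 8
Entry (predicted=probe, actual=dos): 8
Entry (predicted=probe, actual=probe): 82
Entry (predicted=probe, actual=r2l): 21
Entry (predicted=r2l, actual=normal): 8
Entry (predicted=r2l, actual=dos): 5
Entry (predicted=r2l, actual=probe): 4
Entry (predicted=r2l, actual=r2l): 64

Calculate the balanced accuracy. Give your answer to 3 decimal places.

Balanced accuracy = mean of per-class recall.
  normal: recall = 121/141 = 0.8582
  dos: recall = 137/155 = 0.8839
  probe: recall = 82/96 = 0.8542
  r2l: recall = 64/138 = 0.4638
Mean = (0.8582 + 0.8839 + 0.8542 + 0.4638) / 4 = 0.765

0.765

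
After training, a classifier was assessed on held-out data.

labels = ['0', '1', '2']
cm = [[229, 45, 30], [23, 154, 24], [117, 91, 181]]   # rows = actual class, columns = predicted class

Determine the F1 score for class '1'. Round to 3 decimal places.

Treat '1' as positive and all other classes as negative.
F1 score = 2·TP/(2·TP+FP+FN).
1: TP=154, FP=45+91=136, FN=23+24=47 → 308/491 = 0.6273

0.627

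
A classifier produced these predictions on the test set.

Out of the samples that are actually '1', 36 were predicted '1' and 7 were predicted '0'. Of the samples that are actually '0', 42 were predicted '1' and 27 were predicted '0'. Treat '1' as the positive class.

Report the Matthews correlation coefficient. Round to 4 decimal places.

MCC = (TP·TN − FP·FN) / √((TP+FP)(TP+FN)(TN+FP)(TN+FN))
Numerator = 36·27 − 42·7 = 678
Denominator = √(78·43·69·34) = √7868484 = 2805.0818
MCC = 678 / 2805.0818 = 0.2417

0.2417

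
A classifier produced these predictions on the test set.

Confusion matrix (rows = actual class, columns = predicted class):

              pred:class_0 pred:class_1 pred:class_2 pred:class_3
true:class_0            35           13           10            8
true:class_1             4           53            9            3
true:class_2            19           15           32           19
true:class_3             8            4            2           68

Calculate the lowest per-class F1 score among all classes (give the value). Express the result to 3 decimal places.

0.464

Per-class F1 score (2·TP/(2·TP+FP+FN)):
  class_0: TP=35, FP=4+19+8=31, FN=13+10+8=31 → 70/132 = 0.5303
  class_1: TP=53, FP=13+15+4=32, FN=4+9+3=16 → 106/154 = 0.6883
  class_2: TP=32, FP=10+9+2=21, FN=19+15+19=53 → 64/138 = 0.4638
  class_3: TP=68, FP=8+3+19=30, FN=8+4+2=14 → 136/180 = 0.7556
Lowest is class 'class_2' with F1 score = 0.464.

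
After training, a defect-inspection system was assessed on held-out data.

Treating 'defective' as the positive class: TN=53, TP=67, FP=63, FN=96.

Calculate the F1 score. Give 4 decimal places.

0.4573

Precision = TP/(TP+FP) = 67/130 = 0.5154
Recall = TP/(TP+FN) = 67/163 = 0.4110
F1 = 2·TP/(2·TP+FP+FN) = 134/293 = 0.4573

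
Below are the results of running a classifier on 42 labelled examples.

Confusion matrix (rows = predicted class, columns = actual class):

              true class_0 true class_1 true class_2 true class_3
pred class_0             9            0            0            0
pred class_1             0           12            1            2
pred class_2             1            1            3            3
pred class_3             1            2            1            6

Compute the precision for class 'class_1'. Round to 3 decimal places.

0.800

Take TP from the diagonal, FP from the rest of the 'class_1' prediction marginal, FN from the rest of the 'class_1' actual marginal.
precision = TP/(TP+FP).
class_1: TP=12, FP=0+1+2=3 → 12/15 = 0.8000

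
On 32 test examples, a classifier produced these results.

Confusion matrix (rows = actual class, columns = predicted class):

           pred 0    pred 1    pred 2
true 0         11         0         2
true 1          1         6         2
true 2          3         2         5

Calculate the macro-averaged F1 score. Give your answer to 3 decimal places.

0.673

Per-class F1 score (2·TP/(2·TP+FP+FN)):
  0: TP=11, FP=1+3=4, FN=0+2=2 → 22/28 = 0.7857
  1: TP=6, FP=0+2=2, FN=1+2=3 → 12/17 = 0.7059
  2: TP=5, FP=2+2=4, FN=3+2=5 → 10/19 = 0.5263
Macro-F1 score = mean = (0.7857 + 0.7059 + 0.5263) / 3 = 0.673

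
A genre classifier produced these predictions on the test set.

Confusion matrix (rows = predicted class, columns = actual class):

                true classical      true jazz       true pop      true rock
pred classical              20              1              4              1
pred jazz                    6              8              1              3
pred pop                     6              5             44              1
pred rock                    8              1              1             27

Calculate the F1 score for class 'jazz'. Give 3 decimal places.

Treat 'jazz' as positive and all other classes as negative.
F1 score = 2·TP/(2·TP+FP+FN).
jazz: TP=8, FP=6+1+3=10, FN=1+5+1=7 → 16/33 = 0.4848

0.485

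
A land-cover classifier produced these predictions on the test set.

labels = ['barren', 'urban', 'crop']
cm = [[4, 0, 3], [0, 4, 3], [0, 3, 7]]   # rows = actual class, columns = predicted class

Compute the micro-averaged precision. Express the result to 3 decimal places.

Micro-averaging pools counts across classes: ΣTP=15, ΣFP=9, ΣFN=9.
Micro-precision = TP/(TP+FP) on pooled counts = 0.625 (equals overall accuracy in single-label multiclass).

0.625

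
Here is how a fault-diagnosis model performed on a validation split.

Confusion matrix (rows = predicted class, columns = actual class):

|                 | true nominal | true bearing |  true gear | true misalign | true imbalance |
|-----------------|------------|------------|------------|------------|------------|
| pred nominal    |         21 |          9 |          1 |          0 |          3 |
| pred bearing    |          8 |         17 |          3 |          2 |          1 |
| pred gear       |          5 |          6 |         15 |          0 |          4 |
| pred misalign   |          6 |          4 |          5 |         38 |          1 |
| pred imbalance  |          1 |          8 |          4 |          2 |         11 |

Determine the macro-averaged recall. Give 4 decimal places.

Per-class recall (TP/(TP+FN)):
  nominal: TP=21, FN=8+5+6+1=20 → 21/41 = 0.51220
  bearing: TP=17, FN=9+6+4+8=27 → 17/44 = 0.38636
  gear: TP=15, FN=1+3+5+4=13 → 15/28 = 0.53571
  misalign: TP=38, FN=0+2+0+2=4 → 38/42 = 0.90476
  imbalance: TP=11, FN=3+1+4+1=9 → 11/20 = 0.55000
Macro-recall = mean = (0.51220 + 0.38636 + 0.53571 + 0.90476 + 0.55000) / 5 = 0.5778

0.5778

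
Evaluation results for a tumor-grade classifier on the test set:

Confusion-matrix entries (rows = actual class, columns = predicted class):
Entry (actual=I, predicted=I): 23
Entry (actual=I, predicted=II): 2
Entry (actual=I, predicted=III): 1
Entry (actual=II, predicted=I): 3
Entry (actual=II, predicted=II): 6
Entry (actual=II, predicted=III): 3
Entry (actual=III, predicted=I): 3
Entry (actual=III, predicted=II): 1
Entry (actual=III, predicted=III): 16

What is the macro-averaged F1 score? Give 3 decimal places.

Per-class F1 score (2·TP/(2·TP+FP+FN)):
  I: TP=23, FP=3+3=6, FN=2+1=3 → 46/55 = 0.8364
  II: TP=6, FP=2+1=3, FN=3+3=6 → 12/21 = 0.5714
  III: TP=16, FP=1+3=4, FN=3+1=4 → 32/40 = 0.8000
Macro-F1 score = mean = (0.8364 + 0.5714 + 0.8000) / 3 = 0.736

0.736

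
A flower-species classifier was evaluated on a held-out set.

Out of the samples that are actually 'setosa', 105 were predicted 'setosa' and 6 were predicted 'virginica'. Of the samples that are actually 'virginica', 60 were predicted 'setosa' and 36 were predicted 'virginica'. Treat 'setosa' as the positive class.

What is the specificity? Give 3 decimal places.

0.375

Specificity = TN/(TN+FP) = 36/(36+60) = 0.375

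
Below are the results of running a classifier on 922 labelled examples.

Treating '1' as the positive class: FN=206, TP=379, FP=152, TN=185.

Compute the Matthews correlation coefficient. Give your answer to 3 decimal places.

MCC = (TP·TN − FP·FN) / √((TP+FP)(TP+FN)(TN+FP)(TN+FN))
Numerator = 379·185 − 152·206 = 38803
Denominator = √(531·585·337·391) = √40931442045 = 202315.2047
MCC = 38803 / 202315.2047 = 0.192

0.192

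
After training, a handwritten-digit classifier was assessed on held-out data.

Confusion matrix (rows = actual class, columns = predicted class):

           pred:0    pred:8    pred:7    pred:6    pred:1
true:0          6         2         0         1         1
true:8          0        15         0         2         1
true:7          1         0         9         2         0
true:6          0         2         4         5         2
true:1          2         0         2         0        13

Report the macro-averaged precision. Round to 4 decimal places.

Per-class precision (TP/(TP+FP)):
  0: TP=6, FP=0+1+0+2=3 → 6/9 = 0.66667
  8: TP=15, FP=2+0+2+0=4 → 15/19 = 0.78947
  7: TP=9, FP=0+0+4+2=6 → 9/15 = 0.60000
  6: TP=5, FP=1+2+2+0=5 → 5/10 = 0.50000
  1: TP=13, FP=1+1+0+2=4 → 13/17 = 0.76471
Macro-precision = mean = (0.66667 + 0.78947 + 0.60000 + 0.50000 + 0.76471) / 5 = 0.6642

0.6642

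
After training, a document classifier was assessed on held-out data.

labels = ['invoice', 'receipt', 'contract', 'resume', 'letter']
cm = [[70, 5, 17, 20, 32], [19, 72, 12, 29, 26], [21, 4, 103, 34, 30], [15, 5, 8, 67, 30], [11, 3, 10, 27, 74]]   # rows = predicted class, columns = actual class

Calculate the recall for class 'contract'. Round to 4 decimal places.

recall = TP/(TP+FN).
contract: TP=103, FN=17+12+8+10=47 → 103/150 = 0.68667

0.6867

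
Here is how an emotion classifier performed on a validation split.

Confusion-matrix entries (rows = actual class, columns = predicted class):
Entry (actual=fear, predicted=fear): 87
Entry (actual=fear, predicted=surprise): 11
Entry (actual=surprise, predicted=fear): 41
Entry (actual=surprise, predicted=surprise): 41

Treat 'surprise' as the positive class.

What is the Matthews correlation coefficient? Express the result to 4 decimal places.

0.4261

MCC = (TP·TN − FP·FN) / √((TP+FP)(TP+FN)(TN+FP)(TN+FN))
Numerator = 41·87 − 11·41 = 3116
Denominator = √(52·82·98·128) = √53487616 = 7313.5228
MCC = 3116 / 7313.5228 = 0.4261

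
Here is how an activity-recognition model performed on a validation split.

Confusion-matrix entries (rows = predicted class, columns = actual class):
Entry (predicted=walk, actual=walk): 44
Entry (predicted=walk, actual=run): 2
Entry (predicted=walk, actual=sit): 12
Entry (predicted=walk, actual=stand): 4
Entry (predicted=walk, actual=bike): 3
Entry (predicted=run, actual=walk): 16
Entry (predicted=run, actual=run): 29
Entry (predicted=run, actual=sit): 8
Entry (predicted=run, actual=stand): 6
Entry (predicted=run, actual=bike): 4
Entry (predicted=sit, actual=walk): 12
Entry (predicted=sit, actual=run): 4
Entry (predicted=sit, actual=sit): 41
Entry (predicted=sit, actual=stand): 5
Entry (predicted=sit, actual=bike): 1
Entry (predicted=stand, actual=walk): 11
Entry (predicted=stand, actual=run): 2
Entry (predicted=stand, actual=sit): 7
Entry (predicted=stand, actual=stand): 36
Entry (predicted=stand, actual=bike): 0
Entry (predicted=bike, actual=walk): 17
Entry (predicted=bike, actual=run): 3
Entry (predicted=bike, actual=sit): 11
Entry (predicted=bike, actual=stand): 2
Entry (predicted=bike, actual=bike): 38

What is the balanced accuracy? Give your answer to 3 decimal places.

0.638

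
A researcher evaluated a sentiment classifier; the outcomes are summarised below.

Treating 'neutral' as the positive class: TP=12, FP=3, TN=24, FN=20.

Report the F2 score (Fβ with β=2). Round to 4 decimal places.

Fβ = (1+β²)·TP / ((1+β²)·TP + β²·FN + FP), with β²=4
= 5·12 / (5·12 + 4·20 + 3) = 0.4196

0.4196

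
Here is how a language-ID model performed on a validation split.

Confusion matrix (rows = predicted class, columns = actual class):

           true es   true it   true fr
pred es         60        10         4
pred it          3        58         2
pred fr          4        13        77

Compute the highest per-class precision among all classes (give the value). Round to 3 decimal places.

0.921

Per-class precision (TP/(TP+FP)):
  es: TP=60, FP=10+4=14 → 60/74 = 0.8108
  it: TP=58, FP=3+2=5 → 58/63 = 0.9206
  fr: TP=77, FP=4+13=17 → 77/94 = 0.8191
Highest is class 'it' with precision = 0.921.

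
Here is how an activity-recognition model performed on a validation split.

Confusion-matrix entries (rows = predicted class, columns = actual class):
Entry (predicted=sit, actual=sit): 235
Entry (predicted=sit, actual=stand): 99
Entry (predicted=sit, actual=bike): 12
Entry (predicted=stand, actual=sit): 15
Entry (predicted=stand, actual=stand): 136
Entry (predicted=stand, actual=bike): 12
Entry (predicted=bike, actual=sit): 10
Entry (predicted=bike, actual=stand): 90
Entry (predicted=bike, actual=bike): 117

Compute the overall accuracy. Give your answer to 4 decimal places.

0.6722

Accuracy = trace / total = (235+136+117=488) / 726 = 488/726 = 0.6722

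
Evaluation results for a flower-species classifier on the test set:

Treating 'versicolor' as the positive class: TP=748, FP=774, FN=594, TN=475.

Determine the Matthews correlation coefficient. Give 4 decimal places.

-0.0633

MCC = (TP·TN − FP·FN) / √((TP+FP)(TP+FN)(TN+FP)(TN+FN))
Numerator = 748·475 − 774·594 = -104456
Denominator = √(1522·1342·1249·1069) = √2727139236844 = 1651405.2310
MCC = -104456 / 1651405.2310 = -0.0633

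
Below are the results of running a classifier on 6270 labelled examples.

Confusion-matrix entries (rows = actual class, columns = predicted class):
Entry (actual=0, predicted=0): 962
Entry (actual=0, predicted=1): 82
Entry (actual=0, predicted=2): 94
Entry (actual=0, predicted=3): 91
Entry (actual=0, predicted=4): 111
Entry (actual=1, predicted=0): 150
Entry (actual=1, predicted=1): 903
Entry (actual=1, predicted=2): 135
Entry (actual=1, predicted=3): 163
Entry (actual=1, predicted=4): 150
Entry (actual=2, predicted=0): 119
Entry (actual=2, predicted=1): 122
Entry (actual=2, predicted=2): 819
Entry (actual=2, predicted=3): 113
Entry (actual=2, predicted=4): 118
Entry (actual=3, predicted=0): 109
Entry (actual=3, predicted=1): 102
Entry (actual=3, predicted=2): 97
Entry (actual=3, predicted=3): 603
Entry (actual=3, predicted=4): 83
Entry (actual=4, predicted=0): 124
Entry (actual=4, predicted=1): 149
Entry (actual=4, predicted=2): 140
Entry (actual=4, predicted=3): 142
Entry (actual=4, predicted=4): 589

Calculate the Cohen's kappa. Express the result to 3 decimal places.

0.521

Observed agreement pₒ = trace/N = 3876/6270 = 0.6182
Expected agreement pₑ = Σ (rowᵢ·colᵢ)/N² = (1340·1464 + 1501·1358 + 1291·1285 + 994·1112 + 1144·1051)/6270² = 0.2026
κ = (pₒ − pₑ)/(1 − pₑ) = (0.6182 − 0.2026)/(1 − 0.2026) = 0.521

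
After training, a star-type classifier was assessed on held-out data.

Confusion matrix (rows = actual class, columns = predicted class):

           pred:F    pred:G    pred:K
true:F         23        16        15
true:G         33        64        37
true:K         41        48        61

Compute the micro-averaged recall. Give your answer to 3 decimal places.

Micro-averaging pools counts across classes: ΣTP=148, ΣFP=190, ΣFN=190.
Micro-recall = TP/(TP+FN) on pooled counts = 0.438 (equals overall accuracy in single-label multiclass).

0.438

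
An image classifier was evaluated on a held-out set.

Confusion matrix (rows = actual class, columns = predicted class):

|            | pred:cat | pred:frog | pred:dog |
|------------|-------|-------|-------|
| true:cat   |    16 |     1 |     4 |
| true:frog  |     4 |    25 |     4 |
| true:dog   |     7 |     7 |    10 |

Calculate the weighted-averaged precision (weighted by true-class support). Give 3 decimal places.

0.651

Per-class precision (TP/(TP+FP)):
  cat: TP=16, FP=4+7=11 → 16/27 = 0.5926
  frog: TP=25, FP=1+7=8 → 25/33 = 0.7576
  dog: TP=10, FP=4+4=8 → 10/18 = 0.5556
Weighted-precision = Σ (supportᵢ/N)·precisionᵢ with N=78: (21/78)·0.5926 + (33/78)·0.7576 + (24/78)·0.5556 = 0.651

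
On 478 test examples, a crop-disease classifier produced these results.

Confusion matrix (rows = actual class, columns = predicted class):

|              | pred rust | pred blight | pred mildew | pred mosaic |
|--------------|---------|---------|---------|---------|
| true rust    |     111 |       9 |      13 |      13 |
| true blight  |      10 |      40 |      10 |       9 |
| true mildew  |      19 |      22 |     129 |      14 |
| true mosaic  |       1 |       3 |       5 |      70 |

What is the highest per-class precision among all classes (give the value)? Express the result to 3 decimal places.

0.822

Per-class precision (TP/(TP+FP)):
  rust: TP=111, FP=10+19+1=30 → 111/141 = 0.7872
  blight: TP=40, FP=9+22+3=34 → 40/74 = 0.5405
  mildew: TP=129, FP=13+10+5=28 → 129/157 = 0.8217
  mosaic: TP=70, FP=13+9+14=36 → 70/106 = 0.6604
Highest is class 'mildew' with precision = 0.822.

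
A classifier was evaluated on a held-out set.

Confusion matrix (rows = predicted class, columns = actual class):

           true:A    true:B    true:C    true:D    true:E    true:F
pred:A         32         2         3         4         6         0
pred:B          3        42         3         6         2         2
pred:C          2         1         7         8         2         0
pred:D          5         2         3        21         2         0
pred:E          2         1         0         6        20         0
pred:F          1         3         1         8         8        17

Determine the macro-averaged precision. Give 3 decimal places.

Per-class precision (TP/(TP+FP)):
  A: TP=32, FP=2+3+4+6+0=15 → 32/47 = 0.6809
  B: TP=42, FP=3+3+6+2+2=16 → 42/58 = 0.7241
  C: TP=7, FP=2+1+8+2+0=13 → 7/20 = 0.3500
  D: TP=21, FP=5+2+3+2+0=12 → 21/33 = 0.6364
  E: TP=20, FP=2+1+0+6+0=9 → 20/29 = 0.6897
  F: TP=17, FP=1+3+1+8+8=21 → 17/38 = 0.4474
Macro-precision = mean = (0.6809 + 0.7241 + 0.3500 + 0.6364 + 0.6897 + 0.4474) / 6 = 0.588

0.588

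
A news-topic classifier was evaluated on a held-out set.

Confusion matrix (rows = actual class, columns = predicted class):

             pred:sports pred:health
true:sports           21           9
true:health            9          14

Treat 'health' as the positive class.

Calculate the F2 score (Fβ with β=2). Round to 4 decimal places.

Fβ = (1+β²)·TP / ((1+β²)·TP + β²·FN + FP), with β²=4
= 5·14 / (5·14 + 4·9 + 9) = 0.6087

0.6087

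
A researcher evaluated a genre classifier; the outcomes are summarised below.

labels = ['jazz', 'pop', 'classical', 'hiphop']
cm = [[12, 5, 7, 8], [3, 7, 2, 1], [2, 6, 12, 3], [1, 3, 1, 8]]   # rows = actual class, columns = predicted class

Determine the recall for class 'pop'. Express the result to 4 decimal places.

One-vs-rest for 'pop': TP = diagonal; FP = other classes predicted 'pop'; FN = 'pop' predicted as other.
recall = TP/(TP+FN).
pop: TP=7, FN=3+2+1=6 → 7/13 = 0.53846

0.5385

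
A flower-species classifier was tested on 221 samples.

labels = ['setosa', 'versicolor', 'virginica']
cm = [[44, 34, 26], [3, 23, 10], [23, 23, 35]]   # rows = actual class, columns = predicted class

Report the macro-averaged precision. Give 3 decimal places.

Per-class precision (TP/(TP+FP)):
  setosa: TP=44, FP=3+23=26 → 44/70 = 0.6286
  versicolor: TP=23, FP=34+23=57 → 23/80 = 0.2875
  virginica: TP=35, FP=26+10=36 → 35/71 = 0.4930
Macro-precision = mean = (0.6286 + 0.2875 + 0.4930) / 3 = 0.470

0.470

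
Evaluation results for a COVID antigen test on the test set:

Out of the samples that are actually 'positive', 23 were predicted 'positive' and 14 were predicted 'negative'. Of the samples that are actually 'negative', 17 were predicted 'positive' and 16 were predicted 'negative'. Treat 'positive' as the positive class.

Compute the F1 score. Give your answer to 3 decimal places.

0.597

Precision = TP/(TP+FP) = 23/40 = 0.5750
Recall = TP/(TP+FN) = 23/37 = 0.6216
F1 = 2·TP/(2·TP+FP+FN) = 46/77 = 0.597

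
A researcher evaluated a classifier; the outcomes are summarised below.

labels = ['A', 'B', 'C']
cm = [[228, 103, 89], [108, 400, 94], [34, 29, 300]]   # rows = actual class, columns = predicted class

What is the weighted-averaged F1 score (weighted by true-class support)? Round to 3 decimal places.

Per-class F1 score (2·TP/(2·TP+FP+FN)):
  A: TP=228, FP=108+34=142, FN=103+89=192 → 456/790 = 0.5772
  B: TP=400, FP=103+29=132, FN=108+94=202 → 800/1134 = 0.7055
  C: TP=300, FP=89+94=183, FN=34+29=63 → 600/846 = 0.7092
Weighted-F1 score = Σ (supportᵢ/N)·F1 scoreᵢ with N=1385: (420/1385)·0.5772 + (602/1385)·0.7055 + (363/1385)·0.7092 = 0.668

0.668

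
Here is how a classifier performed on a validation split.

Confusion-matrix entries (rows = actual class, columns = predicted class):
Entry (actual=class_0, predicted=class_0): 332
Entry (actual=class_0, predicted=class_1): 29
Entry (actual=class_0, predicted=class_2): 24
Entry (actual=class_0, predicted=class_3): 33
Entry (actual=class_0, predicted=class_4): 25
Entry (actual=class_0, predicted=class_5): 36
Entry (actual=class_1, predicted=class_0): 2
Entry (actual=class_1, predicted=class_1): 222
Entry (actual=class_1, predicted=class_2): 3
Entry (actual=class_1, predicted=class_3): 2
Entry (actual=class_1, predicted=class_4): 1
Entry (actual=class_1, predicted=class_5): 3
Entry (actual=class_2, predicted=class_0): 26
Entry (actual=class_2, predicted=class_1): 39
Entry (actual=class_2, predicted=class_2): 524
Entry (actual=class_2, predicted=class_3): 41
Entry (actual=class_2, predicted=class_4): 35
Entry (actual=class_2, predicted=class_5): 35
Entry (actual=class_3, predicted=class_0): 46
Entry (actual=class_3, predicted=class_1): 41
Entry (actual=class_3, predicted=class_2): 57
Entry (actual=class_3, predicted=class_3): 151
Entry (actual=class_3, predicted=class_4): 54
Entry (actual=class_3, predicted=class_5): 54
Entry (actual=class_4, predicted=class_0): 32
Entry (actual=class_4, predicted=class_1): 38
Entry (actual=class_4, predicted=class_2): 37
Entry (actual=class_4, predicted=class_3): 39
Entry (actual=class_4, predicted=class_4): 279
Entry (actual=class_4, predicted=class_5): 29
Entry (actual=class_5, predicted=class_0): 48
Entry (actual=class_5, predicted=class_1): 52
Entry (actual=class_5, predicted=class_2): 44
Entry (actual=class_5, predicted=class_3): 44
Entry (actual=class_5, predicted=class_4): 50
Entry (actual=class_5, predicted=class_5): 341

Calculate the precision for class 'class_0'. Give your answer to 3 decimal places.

Treat 'class_0' as positive and all other classes as negative.
precision = TP/(TP+FP).
class_0: TP=332, FP=2+26+46+32+48=154 → 332/486 = 0.6831

0.683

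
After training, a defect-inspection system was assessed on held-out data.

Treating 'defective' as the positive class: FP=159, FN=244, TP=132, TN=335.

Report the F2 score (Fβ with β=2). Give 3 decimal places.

Fβ = (1+β²)·TP / ((1+β²)·TP + β²·FN + FP), with β²=4
= 5·132 / (5·132 + 4·244 + 159) = 0.368

0.368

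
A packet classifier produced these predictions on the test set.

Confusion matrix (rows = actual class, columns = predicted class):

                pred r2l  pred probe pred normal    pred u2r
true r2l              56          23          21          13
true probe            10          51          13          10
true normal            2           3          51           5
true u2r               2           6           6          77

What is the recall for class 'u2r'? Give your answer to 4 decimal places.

0.8462

One-vs-rest for 'u2r': TP = diagonal; FP = other classes predicted 'u2r'; FN = 'u2r' predicted as other.
recall = TP/(TP+FN).
u2r: TP=77, FN=2+6+6=14 → 77/91 = 0.84615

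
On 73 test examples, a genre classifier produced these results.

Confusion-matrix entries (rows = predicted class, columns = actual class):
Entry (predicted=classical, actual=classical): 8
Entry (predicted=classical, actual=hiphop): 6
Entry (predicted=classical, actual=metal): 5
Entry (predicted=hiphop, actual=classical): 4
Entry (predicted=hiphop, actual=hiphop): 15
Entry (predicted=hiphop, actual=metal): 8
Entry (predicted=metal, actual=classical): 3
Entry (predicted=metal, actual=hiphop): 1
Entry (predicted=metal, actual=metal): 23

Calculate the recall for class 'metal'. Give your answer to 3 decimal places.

0.639

recall = TP/(TP+FN).
metal: TP=23, FN=5+8=13 → 23/36 = 0.6389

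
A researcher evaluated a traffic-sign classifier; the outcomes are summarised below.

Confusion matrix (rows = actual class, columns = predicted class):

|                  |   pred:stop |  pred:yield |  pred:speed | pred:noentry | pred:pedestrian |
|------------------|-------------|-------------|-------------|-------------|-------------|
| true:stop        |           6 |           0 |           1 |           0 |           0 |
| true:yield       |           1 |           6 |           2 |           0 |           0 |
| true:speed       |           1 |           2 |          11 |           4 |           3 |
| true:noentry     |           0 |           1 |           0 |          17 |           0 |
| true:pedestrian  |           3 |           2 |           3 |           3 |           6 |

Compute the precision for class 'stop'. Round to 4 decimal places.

Treat 'stop' as positive and all other classes as negative.
precision = TP/(TP+FP).
stop: TP=6, FP=1+1+0+3=5 → 6/11 = 0.54545

0.5455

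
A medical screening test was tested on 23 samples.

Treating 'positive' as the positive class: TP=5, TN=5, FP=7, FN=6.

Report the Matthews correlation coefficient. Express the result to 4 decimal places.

-0.1288

MCC = (TP·TN − FP·FN) / √((TP+FP)(TP+FN)(TN+FP)(TN+FN))
Numerator = 5·5 − 7·6 = -17
Denominator = √(12·11·12·11) = √17424 = 132.0000
MCC = -17 / 132.0000 = -0.1288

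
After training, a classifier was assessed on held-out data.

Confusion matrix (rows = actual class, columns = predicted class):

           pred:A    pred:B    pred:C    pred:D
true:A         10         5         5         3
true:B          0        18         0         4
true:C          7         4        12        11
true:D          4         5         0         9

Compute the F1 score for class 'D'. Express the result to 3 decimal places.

Treat 'D' as positive and all other classes as negative.
F1 score = 2·TP/(2·TP+FP+FN).
D: TP=9, FP=3+4+11=18, FN=4+5+0=9 → 18/45 = 0.4000

0.400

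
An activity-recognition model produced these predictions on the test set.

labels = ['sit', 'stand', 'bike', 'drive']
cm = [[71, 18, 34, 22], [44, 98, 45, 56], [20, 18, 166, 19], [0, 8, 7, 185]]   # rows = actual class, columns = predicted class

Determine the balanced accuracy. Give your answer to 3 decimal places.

0.641

Balanced accuracy = mean of per-class recall.
  sit: recall = 71/145 = 0.4897
  stand: recall = 98/243 = 0.4033
  bike: recall = 166/223 = 0.7444
  drive: recall = 185/200 = 0.9250
Mean = (0.4897 + 0.4033 + 0.7444 + 0.9250) / 4 = 0.641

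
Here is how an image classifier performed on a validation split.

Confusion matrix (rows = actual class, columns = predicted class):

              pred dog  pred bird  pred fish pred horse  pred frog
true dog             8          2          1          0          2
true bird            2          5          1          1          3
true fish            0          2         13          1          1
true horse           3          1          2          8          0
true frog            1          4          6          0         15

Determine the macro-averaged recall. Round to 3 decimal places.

0.589

Per-class recall (TP/(TP+FN)):
  dog: TP=8, FN=2+1+0+2=5 → 8/13 = 0.6154
  bird: TP=5, FN=2+1+1+3=7 → 5/12 = 0.4167
  fish: TP=13, FN=0+2+1+1=4 → 13/17 = 0.7647
  horse: TP=8, FN=3+1+2+0=6 → 8/14 = 0.5714
  frog: TP=15, FN=1+4+6+0=11 → 15/26 = 0.5769
Macro-recall = mean = (0.6154 + 0.4167 + 0.7647 + 0.5714 + 0.5769) / 5 = 0.589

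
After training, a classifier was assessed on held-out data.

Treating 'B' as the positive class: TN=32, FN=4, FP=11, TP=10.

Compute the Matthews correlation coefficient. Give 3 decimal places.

MCC = (TP·TN − FP·FN) / √((TP+FP)(TP+FN)(TN+FP)(TN+FN))
Numerator = 10·32 − 11·4 = 276
Denominator = √(21·14·43·36) = √455112 = 674.6199
MCC = 276 / 674.6199 = 0.409

0.409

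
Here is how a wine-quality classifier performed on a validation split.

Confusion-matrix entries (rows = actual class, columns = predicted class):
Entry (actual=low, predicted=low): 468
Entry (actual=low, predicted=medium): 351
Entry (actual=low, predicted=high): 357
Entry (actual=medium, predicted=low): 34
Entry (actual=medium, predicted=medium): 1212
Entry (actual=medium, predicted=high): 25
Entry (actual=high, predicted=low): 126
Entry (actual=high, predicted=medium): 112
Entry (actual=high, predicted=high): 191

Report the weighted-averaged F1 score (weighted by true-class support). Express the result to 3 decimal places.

0.633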